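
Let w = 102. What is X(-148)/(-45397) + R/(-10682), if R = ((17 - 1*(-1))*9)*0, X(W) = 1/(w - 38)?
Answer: -1/2905408 ≈ -3.4419e-7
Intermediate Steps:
X(W) = 1/64 (X(W) = 1/(102 - 38) = 1/64)
R = 0 (R = ((17 + 1)*9)*0 = (18*9)*0 = 162*0 = 0)
X(-148)/(-45397) + R/(-10682) = (1/64)/(-45397) + 0/(-10682) = (1/64)*(-1/45397) + 0*(-1/10682) = -1/2905408 + 0 = -1/2905408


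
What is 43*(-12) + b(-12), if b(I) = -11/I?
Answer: -6181/12 ≈ -515.08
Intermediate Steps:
43*(-12) + b(-12) = 43*(-12) - 11/(-12) = -516 - 11*(-1/12) = -516 + 11/12 = -6181/12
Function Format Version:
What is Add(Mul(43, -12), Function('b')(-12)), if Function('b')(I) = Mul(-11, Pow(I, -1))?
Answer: Rational(-6181, 12) ≈ -515.08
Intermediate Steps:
Add(Mul(43, -12), Function('b')(-12)) = Add(Mul(43, -12), Mul(-11, Pow(-12, -1))) = Add(-516, Mul(-11, Rational(-1, 12))) = Add(-516, Rational(11, 12)) = Rational(-6181, 12)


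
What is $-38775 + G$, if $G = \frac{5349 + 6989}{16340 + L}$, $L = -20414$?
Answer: $- \frac{78990844}{2037} \approx -38778.0$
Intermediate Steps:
$G = - \frac{6169}{2037}$ ($G = \frac{5349 + 6989}{16340 - 20414} = \frac{12338}{-4074} = 12338 \left(- \frac{1}{4074}\right) = - \frac{6169}{2037} \approx -3.0285$)
$-38775 + G = -38775 - \frac{6169}{2037} = - \frac{78990844}{2037}$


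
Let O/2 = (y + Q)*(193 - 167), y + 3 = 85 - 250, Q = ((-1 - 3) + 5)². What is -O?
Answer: 8684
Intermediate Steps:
Q = 1 (Q = (-4 + 5)² = 1² = 1)
y = -168 (y = -3 + (85 - 250) = -3 - 165 = -168)
O = -8684 (O = 2*((-168 + 1)*(193 - 167)) = 2*(-167*26) = 2*(-4342) = -8684)
-O = -1*(-8684) = 8684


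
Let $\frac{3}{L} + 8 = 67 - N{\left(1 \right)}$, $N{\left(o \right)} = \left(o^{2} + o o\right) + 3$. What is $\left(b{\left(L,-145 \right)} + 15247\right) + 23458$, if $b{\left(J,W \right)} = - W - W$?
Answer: $38995$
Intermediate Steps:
$N{\left(o \right)} = 3 + 2 o^{2}$ ($N{\left(o \right)} = \left(o^{2} + o^{2}\right) + 3 = 2 o^{2} + 3 = 3 + 2 o^{2}$)
$L = \frac{1}{18}$ ($L = \frac{3}{-8 + \left(67 - \left(3 + 2 \cdot 1^{2}\right)\right)} = \frac{3}{-8 + \left(67 - \left(3 + 2 \cdot 1\right)\right)} = \frac{3}{-8 + \left(67 - \left(3 + 2\right)\right)} = \frac{3}{-8 + \left(67 - 5\right)} = \frac{3}{-8 + 62} = \frac{3}{54} = 3 \cdot \frac{1}{54} = \frac{1}{18} \approx 0.055556$)
$b{\left(J,W \right)} = - 2 W$
$\left(b{\left(L,-145 \right)} + 15247\right) + 23458 = \left(\left(-2\right) \left(-145\right) + 15247\right) + 23458 = \left(290 + 15247\right) + 23458 = 15537 + 23458 = 38995$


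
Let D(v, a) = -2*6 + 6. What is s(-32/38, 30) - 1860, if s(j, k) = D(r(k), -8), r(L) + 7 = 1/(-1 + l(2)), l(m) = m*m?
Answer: -1866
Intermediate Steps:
l(m) = m²
r(L) = -20/3 (r(L) = -7 + 1/(-1 + 2²) = -7 + 1/(-1 + 4) = -7 + 1/3 = -7 + ⅓ = -20/3)
D(v, a) = -6 (D(v, a) = -12 + 6 = -6)
s(j, k) = -6
s(-32/38, 30) - 1860 = -6 - 1860 = -1866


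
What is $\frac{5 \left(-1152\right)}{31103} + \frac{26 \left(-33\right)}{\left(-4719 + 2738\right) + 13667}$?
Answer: $- \frac{46998867}{181734829} \approx -0.25861$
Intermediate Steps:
$\frac{5 \left(-1152\right)}{31103} + \frac{26 \left(-33\right)}{\left(-4719 + 2738\right) + 13667} = \left(-5760\right) \frac{1}{31103} - \frac{858}{-1981 + 13667} = - \frac{5760}{31103} - \frac{858}{11686} = - \frac{5760}{31103} - \frac{429}{5843} = - \frac{46998867}{181734829}$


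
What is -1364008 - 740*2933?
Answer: -3534428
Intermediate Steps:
-1364008 - 740*2933 = -1364008 - 2170420 = -3534428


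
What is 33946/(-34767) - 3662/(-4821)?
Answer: -12112304/55870569 ≈ -0.21679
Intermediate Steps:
33946/(-34767) - 3662/(-4821) = 33946*(-1/34767) - 3662*(-1/4821) = -33946/34767 + 3662/4821 = -12112304/55870569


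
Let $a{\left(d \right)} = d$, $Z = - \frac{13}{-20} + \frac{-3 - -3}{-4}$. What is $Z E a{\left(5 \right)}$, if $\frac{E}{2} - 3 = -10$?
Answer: $- \frac{91}{2} \approx -45.5$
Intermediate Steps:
$E = -14$ ($E = 6 + 2 \left(-10\right) = 6 - 20 = -14$)
$Z = \frac{13}{20}$ ($Z = \left(-13\right) \left(- \frac{1}{20}\right) + \left(-3 + 3\right) \left(- \frac{1}{4}\right) = \frac{13}{20} + 0 \left(- \frac{1}{4}\right) = \frac{13}{20} + 0 = \frac{13}{20} \approx 0.65$)
$Z E a{\left(5 \right)} = \frac{13}{20} \left(-14\right) 5 = \left(- \frac{91}{10}\right) 5 = - \frac{91}{2}$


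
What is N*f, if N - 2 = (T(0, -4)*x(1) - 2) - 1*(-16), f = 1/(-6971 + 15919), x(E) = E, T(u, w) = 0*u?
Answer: 4/2237 ≈ 0.0017881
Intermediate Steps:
T(u, w) = 0
f = 1/8948 ≈ 0.00011176
N = 16 (N = 2 + ((0*1 - 2) - 1*(-16)) = 2 + ((0 - 2) + 16) = 2 + (-2 + 16) = 2 + 14 = 16)
N*f = 16*(1/8948) = 4/2237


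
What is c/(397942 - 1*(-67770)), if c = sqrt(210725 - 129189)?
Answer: 7*sqrt(26)/58214 ≈ 0.00061314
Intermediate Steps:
c = 56*sqrt(26) (c = sqrt(81536) = 56*sqrt(26) ≈ 285.54)
c/(397942 - 1*(-67770)) = (56*sqrt(26))/(397942 - 1*(-67770)) = (56*sqrt(26))/(397942 + 67770) = (56*sqrt(26))/465712 = (56*sqrt(26))*(1/465712) = 7*sqrt(26)/58214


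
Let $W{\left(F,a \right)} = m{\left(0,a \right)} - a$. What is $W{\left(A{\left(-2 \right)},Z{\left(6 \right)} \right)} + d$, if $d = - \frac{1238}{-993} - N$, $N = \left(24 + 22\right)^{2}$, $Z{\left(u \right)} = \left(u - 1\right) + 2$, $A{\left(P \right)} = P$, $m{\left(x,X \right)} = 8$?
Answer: $- \frac{2098957}{993} \approx -2113.8$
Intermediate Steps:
$Z{\left(u \right)} = 1 + u$ ($Z{\left(u \right)} = \left(-1 + u\right) + 2 = 1 + u$)
$N = 2116$ ($N = 46^{2} = 2116$)
$W{\left(F,a \right)} = 8 - a$
$d = - \frac{2099950}{993}$ ($d = - \frac{1238}{-993} - 2116 = \left(-1238\right) \left(- \frac{1}{993}\right) - 2116 = \frac{1238}{993} - 2116 = - \frac{2099950}{993} \approx -2114.8$)
$W{\left(A{\left(-2 \right)},Z{\left(6 \right)} \right)} + d = \left(8 - \left(1 + 6\right)\right) - \frac{2099950}{993} = \left(8 - 7\right) - \frac{2099950}{993} = 1 - \frac{2099950}{993} = - \frac{2098957}{993}$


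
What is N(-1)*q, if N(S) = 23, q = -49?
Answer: -1127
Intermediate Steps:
N(-1)*q = 23*(-49) = -1127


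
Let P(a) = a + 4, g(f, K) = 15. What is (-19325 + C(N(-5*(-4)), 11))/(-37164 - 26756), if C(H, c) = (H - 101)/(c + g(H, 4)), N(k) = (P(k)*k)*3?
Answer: 38547/127840 ≈ 0.30153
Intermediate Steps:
P(a) = 4 + a
N(k) = 3*k*(4 + k) (N(k) = ((4 + k)*k)*3 = (k*(4 + k))*3 = 3*k*(4 + k))
C(H, c) = (-101 + H)/(15 + c) (C(H, c) = (H - 101)/(c + 15) = (-101 + H)/(15 + c))
(-19325 + C(N(-5*(-4)), 11))/(-37164 - 26756) = (-19325 + (-101 + 3*(-5*(-4))*(4 - 5*(-4)))/(15 + 11))/(-37164 - 26756) = (-19325 + (-101 + 3*20*(4 + 20))/26)/(-63920) = (-19325 + (-101 + 3*20*24)/26)*(-1/63920) = (-19325 + (-101 + 1440)/26)*(-1/63920) = (-19325 + (1/26)*1339)*(-1/63920) = (-19325 + 103/2)*(-1/63920) = -38547/2*(-1/63920) = 38547/127840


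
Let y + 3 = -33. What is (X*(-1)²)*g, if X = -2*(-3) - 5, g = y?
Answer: -36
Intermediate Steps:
y = -36 (y = -3 - 33 = -36)
g = -36
X = 1 (X = 6 - 5 = 1)
(X*(-1)²)*g = (1*(-1)²)*(-36) = (1*1)*(-36) = 1*(-36) = -36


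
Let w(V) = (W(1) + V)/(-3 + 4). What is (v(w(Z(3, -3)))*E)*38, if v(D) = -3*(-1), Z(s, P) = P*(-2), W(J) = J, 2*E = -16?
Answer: -912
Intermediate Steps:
E = -8 (E = (½)*(-16) = -8)
Z(s, P) = -2*P
w(V) = 1 + V (w(V) = (1 + V)/(-3 + 4) = (1 + V)/1 = (1 + V)*1 = 1 + V)
v(D) = 3
(v(w(Z(3, -3)))*E)*38 = (3*(-8))*38 = -24*38 = -912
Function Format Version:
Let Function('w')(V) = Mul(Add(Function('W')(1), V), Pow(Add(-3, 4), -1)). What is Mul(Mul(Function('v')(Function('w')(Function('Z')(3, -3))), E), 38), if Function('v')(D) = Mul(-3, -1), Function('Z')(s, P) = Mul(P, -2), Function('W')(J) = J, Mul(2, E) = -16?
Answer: -912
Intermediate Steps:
E = -8 (E = Mul(Rational(1, 2), -16) = -8)
Function('Z')(s, P) = Mul(-2, P)
Function('w')(V) = Add(1, V) (Function('w')(V) = Mul(Add(1, V), Pow(Add(-3, 4), -1)) = Mul(Add(1, V), Pow(1, -1)) = Mul(Add(1, V), 1) = Add(1, V))
Function('v')(D) = 3
Mul(Mul(Function('v')(Function('w')(Function('Z')(3, -3))), E), 38) = Mul(Mul(3, -8), 38) = Mul(-24, 38) = -912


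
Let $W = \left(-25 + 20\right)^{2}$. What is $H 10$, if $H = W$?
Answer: $250$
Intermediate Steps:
$W = 25$ ($W = \left(-5\right)^{2} = 25$)
$H = 25$
$H 10 = 25 \cdot 10 = 250$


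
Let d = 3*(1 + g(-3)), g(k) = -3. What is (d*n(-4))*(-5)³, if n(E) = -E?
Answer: 3000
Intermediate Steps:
d = -6 (d = 3*(1 - 3) = 3*(-2) = -6)
(d*n(-4))*(-5)³ = -(-6)*(-4)*(-5)³ = -6*4*(-125) = -24*(-125) = 3000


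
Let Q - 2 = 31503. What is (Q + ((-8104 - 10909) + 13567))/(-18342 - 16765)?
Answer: -26059/35107 ≈ -0.74227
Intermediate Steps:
Q = 31505 (Q = 2 + 31503 = 31505)
(Q + ((-8104 - 10909) + 13567))/(-18342 - 16765) = (31505 + ((-8104 - 10909) + 13567))/(-18342 - 16765) = (31505 + (-19013 + 13567))/(-35107) = (31505 - 5446)*(-1/35107) = 26059*(-1/35107) = -26059/35107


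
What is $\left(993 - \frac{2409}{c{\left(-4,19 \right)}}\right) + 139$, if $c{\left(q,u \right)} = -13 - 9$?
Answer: $\frac{2483}{2} \approx 1241.5$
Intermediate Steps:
$c{\left(q,u \right)} = -22$ ($c{\left(q,u \right)} = -13 - 9 = -22$)
$\left(993 - \frac{2409}{c{\left(-4,19 \right)}}\right) + 139 = \left(993 - \frac{2409}{-22}\right) + 139 = \left(993 - - \frac{219}{2}\right) + 139 = \left(993 + \frac{219}{2}\right) + 139 = \frac{2205}{2} + 139 = \frac{2483}{2}$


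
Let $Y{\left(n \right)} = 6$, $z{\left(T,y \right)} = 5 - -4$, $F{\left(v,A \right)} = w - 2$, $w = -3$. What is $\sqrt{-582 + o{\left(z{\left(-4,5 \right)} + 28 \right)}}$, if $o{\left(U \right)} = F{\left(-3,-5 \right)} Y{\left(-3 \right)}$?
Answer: $6 i \sqrt{17} \approx 24.739 i$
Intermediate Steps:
$F{\left(v,A \right)} = -5$ ($F{\left(v,A \right)} = -3 - 2 = -5$)
$z{\left(T,y \right)} = 9$ ($z{\left(T,y \right)} = 5 + 4 = 9$)
$o{\left(U \right)} = -30$ ($o{\left(U \right)} = \left(-5\right) 6 = -30$)
$\sqrt{-582 + o{\left(z{\left(-4,5 \right)} + 28 \right)}} = \sqrt{-582 - 30} = \sqrt{-612} = 6 i \sqrt{17}$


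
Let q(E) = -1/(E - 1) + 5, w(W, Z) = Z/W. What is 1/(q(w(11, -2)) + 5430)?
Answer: 13/70666 ≈ 0.00018396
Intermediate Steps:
q(E) = 5 - 1/(-1 + E) (q(E) = -1/(-1 + E) + 5 = 5 - 1/(-1 + E))
1/(q(w(11, -2)) + 5430) = 1/((-6 + 5*(-2/11))/(-1 - 2/11) + 5430) = 1/((-6 - 10/11)/(-13/11) + 5430) = 1/(-11/13*(-76/11) + 5430) = 1/(76/13 + 5430) = 1/(70666/13) = 13/70666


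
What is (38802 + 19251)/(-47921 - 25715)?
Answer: -58053/73636 ≈ -0.78838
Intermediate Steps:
(38802 + 19251)/(-47921 - 25715) = 58053/(-73636) = 58053*(-1/73636) = -58053/73636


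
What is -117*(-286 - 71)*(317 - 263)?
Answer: 2255526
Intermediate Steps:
-117*(-286 - 71)*(317 - 263) = -(-41769)*54 = -117*(-19278) = 2255526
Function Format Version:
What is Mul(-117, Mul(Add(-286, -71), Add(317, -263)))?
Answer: 2255526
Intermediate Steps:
Mul(-117, Mul(Add(-286, -71), Add(317, -263))) = Mul(-117, Mul(-357, 54)) = Mul(-117, -19278) = 2255526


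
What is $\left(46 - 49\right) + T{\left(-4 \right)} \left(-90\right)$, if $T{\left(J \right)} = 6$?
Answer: $-543$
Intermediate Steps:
$\left(46 - 49\right) + T{\left(-4 \right)} \left(-90\right) = \left(46 - 49\right) + 6 \left(-90\right) = -3 - 540 = -543$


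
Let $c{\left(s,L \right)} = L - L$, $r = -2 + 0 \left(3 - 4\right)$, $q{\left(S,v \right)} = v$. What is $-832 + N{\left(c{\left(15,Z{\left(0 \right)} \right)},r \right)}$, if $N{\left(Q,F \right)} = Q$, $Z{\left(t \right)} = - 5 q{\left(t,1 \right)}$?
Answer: $-832$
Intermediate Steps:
$r = -2$ ($r = -2 + 0 \left(3 - 4\right) = -2 + 0 \left(-1\right) = -2 + 0 = -2$)
$Z{\left(t \right)} = -5$ ($Z{\left(t \right)} = \left(-5\right) 1 = -5$)
$c{\left(s,L \right)} = 0$
$-832 + N{\left(c{\left(15,Z{\left(0 \right)} \right)},r \right)} = -832 + 0 = -832$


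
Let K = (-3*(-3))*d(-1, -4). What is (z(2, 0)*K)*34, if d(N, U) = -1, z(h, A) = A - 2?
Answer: 612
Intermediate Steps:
z(h, A) = -2 + A
K = -9 (K = -3*(-3)*(-1) = 9*(-1) = -9)
(z(2, 0)*K)*34 = ((-2 + 0)*(-9))*34 = -2*(-9)*34 = 18*34 = 612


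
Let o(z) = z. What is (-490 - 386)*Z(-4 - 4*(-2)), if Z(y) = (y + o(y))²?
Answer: -56064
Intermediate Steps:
Z(y) = 4*y² (Z(y) = (y + y)² = (2*y)² = 4*y²)
(-490 - 386)*Z(-4 - 4*(-2)) = (-490 - 386)*(4*(-4 - 4*(-2))²) = -3504*(-4 + 8)² = -3504*4² = -3504*16 = -876*64 = -56064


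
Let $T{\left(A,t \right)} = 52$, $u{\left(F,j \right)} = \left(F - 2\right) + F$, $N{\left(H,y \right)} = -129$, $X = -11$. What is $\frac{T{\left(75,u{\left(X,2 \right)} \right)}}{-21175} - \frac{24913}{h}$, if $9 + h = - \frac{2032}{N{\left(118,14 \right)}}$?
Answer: $- \frac{68051773267}{18443425} \approx -3689.8$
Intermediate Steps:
$u{\left(F,j \right)} = -2 + 2 F$ ($u{\left(F,j \right)} = \left(-2 + F\right) + F = -2 + 2 F$)
$h = \frac{871}{129}$ ($h = -9 - \frac{2032}{-129} = -9 - - \frac{2032}{129} = -9 + \frac{2032}{129} = \frac{871}{129} \approx 6.7519$)
$\frac{T{\left(75,u{\left(X,2 \right)} \right)}}{-21175} - \frac{24913}{h} = \frac{52}{-21175} - \frac{24913}{\frac{871}{129}} = 52 \left(- \frac{1}{21175}\right) - \frac{3213777}{871} = - \frac{52}{21175} - \frac{3213777}{871} = - \frac{68051773267}{18443425}$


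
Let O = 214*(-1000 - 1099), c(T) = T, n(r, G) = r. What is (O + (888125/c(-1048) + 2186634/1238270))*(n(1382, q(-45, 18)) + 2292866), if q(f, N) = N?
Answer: -7612852519531162669/7373335 ≈ -1.0325e+12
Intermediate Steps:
O = -449186 (O = 214*(-2099) = -449186)
(O + (888125/c(-1048) + 2186634/1238270))*(n(1382, q(-45, 18)) + 2292866) = (-449186 + (888125/(-1048) + 2186634/1238270))*(1382 + 2292866) = (-449186 + (888125*(-1/1048) + 2186634*(1/1238270)))*2294248 = (-449186 + (-888125/1048 + 1093317/619135))*2294248 = (-449186 - 548723475659/648853480)*2294248 = -292004622742939/648853480*2294248 = -7612852519531162669/7373335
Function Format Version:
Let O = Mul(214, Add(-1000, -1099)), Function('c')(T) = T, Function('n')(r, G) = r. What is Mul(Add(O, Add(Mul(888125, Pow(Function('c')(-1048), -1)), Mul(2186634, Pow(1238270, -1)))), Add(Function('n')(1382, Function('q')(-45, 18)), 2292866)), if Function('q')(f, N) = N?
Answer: Rational(-7612852519531162669, 7373335) ≈ -1.0325e+12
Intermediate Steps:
O = -449186 (O = Mul(214, -2099) = -449186)
Mul(Add(O, Add(Mul(888125, Pow(Function('c')(-1048), -1)), Mul(2186634, Pow(1238270, -1)))), Add(Function('n')(1382, Function('q')(-45, 18)), 2292866)) = Mul(Add(-449186, Add(Mul(888125, Pow(-1048, -1)), Mul(2186634, Pow(1238270, -1)))), Add(1382, 2292866)) = Mul(Add(-449186, Add(Mul(888125, Rational(-1, 1048)), Mul(2186634, Rational(1, 1238270)))), 2294248) = Mul(Add(-449186, Add(Rational(-888125, 1048), Rational(1093317, 619135))), 2294248) = Mul(Add(-449186, Rational(-548723475659, 648853480)), 2294248) = Mul(Rational(-292004622742939, 648853480), 2294248) = Rational(-7612852519531162669, 7373335)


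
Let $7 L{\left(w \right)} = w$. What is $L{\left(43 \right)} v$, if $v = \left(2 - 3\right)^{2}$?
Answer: $\frac{43}{7} \approx 6.1429$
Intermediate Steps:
$v = 1$ ($v = \left(-1\right)^{2} = 1$)
$L{\left(w \right)} = \frac{w}{7}$
$L{\left(43 \right)} v = \frac{1}{7} \cdot 43 \cdot 1 = \frac{43}{7} \cdot 1 = \frac{43}{7}$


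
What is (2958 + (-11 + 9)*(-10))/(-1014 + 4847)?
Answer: 2978/3833 ≈ 0.77694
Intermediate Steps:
(2958 + (-11 + 9)*(-10))/(-1014 + 4847) = (2958 - 2*(-10))/3833 = (2958 + 20)*(1/3833) = 2978*(1/3833) = 2978/3833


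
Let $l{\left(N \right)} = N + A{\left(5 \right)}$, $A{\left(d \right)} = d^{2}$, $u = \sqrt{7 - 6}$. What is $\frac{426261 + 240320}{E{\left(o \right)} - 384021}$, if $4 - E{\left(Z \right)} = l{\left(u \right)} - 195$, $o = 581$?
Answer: $- \frac{666581}{383848} \approx -1.7366$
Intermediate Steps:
$u = 1$ ($u = \sqrt{1} = 1$)
$l{\left(N \right)} = 25 + N$ ($l{\left(N \right)} = N + 5^{2} = N + 25 = 25 + N$)
$E{\left(Z \right)} = 173$ ($E{\left(Z \right)} = 4 - \left(\left(25 + 1\right) - 195\right) = 4 - \left(26 - 195\right) = 4 - -169 = 4 + 169 = 173$)
$\frac{426261 + 240320}{E{\left(o \right)} - 384021} = \frac{426261 + 240320}{173 - 384021} = \frac{666581}{-383848} = 666581 \left(- \frac{1}{383848}\right) = - \frac{666581}{383848}$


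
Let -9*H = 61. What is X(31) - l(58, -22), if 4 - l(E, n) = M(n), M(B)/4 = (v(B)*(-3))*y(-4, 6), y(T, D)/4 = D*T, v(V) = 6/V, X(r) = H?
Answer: -32171/99 ≈ -324.96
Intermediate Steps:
H = -61/9 (H = -⅑*61 = -61/9 ≈ -6.7778)
X(r) = -61/9
y(T, D) = 4*D*T (y(T, D) = 4*(D*T) = 4*D*T)
M(B) = 6912/B (M(B) = 4*(((6/B)*(-3))*(4*6*(-4))) = 4*(-18/B*(-96)) = 4*(1728/B) = 6912/B)
l(E, n) = 4 - 6912/n
X(31) - l(58, -22) = -61/9 - (4 - 6912/(-22)) = -61/9 - (4 - 6912*(-1/22)) = -61/9 - (4 + 3456/11) = -61/9 - 1*3500/11 = -61/9 - 3500/11 = -32171/99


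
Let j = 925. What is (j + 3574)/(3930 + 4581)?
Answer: 4499/8511 ≈ 0.52861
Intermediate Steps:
(j + 3574)/(3930 + 4581) = (925 + 3574)/(3930 + 4581) = 4499/8511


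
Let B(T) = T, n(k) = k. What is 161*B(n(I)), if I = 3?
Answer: 483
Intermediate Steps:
161*B(n(I)) = 161*3 = 483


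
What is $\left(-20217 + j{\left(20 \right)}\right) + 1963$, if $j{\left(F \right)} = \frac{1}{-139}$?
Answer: $- \frac{2537307}{139} \approx -18254.0$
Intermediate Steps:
$j{\left(F \right)} = - \frac{1}{139}$
$\left(-20217 + j{\left(20 \right)}\right) + 1963 = \left(-20217 - \frac{1}{139}\right) + 1963 = - \frac{2810164}{139} + 1963 = - \frac{2537307}{139}$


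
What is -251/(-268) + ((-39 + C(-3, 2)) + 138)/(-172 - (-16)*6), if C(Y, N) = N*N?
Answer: -533/1273 ≈ -0.41870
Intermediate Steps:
C(Y, N) = N²
-251/(-268) + ((-39 + C(-3, 2)) + 138)/(-172 - (-16)*6) = -251/(-268) + ((-39 + 2²) + 138)/(-172 - (-16)*6) = -251*(-1/268) + ((-39 + 4) + 138)/(-172 - 1*(-96)) = 251/268 + (-35 + 138)/(-172 + 96) = 251/268 + 103/(-76) = 251/268 + 103*(-1/76) = 251/268 - 103/76 = -533/1273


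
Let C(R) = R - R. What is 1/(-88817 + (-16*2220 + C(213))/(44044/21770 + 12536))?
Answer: -9748313/865843532521 ≈ -1.1259e-5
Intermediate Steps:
C(R) = 0
1/(-88817 + (-16*2220 + C(213))/(44044/21770 + 12536)) = 1/(-88817 + (-16*2220 + 0)/(44044/21770 + 12536)) = 1/(-88817 + (-35520 + 0)/(44044*(1/21770) + 12536)) = 1/(-88817 - 35520/(3146/1555 + 12536)) = 1/(-88817 - 35520/19496626/1555) = 1/(-88817 - 35520*1555/19496626) = 1/(-88817 - 27616800/9748313) = 1/(-865843532521/9748313) = -9748313/865843532521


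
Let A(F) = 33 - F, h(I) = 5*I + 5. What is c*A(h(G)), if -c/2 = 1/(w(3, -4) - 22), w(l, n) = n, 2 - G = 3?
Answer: 33/13 ≈ 2.5385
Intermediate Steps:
G = -1 (G = 2 - 1*3 = 2 - 3 = -1)
h(I) = 5 + 5*I
c = 1/13 (c = -2/(-4 - 22) = -2/(-26) = -2*(-1/26) = 1/13 ≈ 0.076923)
c*A(h(G)) = (33 - (5 + 5*(-1)))/13 = (33 - (5 - 5))/13 = (33 - 1*0)/13 = (33 + 0)/13 = (1/13)*33 = 33/13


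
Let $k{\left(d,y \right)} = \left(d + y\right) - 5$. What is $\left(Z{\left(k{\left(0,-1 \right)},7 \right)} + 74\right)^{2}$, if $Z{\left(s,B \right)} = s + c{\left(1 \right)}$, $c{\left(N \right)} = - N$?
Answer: $4489$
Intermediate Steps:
$k{\left(d,y \right)} = -5 + d + y$
$Z{\left(s,B \right)} = -1 + s$ ($Z{\left(s,B \right)} = s - 1 = -1 + s$)
$\left(Z{\left(k{\left(0,-1 \right)},7 \right)} + 74\right)^{2} = \left(\left(-1 - 6\right) + 74\right)^{2} = \left(-7 + 74\right)^{2} = 67^{2} = 4489$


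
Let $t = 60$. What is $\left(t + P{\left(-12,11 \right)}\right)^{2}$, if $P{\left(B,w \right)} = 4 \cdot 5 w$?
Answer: $78400$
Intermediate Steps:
$P{\left(B,w \right)} = 20 w$
$\left(t + P{\left(-12,11 \right)}\right)^{2} = \left(60 + 20 \cdot 11\right)^{2} = \left(60 + 220\right)^{2} = 280^{2} = 78400$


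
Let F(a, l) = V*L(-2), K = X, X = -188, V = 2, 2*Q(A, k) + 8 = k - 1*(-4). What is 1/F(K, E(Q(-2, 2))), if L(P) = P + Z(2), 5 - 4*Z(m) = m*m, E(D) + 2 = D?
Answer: -2/7 ≈ -0.28571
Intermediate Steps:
Q(A, k) = -2 + k/2 (Q(A, k) = -4 + (k - 1*(-4))/2 = -4 + (k + 4)/2 = -4 + (4 + k)/2 = -4 + (2 + k/2) = -2 + k/2)
E(D) = -2 + D
Z(m) = 5/4 - m²/4 (Z(m) = 5/4 - m*m/4 = 5/4 - m²/4)
L(P) = ¼ + P (L(P) = P + (5/4 - ¼*2²) = P + (5/4 - ¼*4) = P + (5/4 - 1) = P + ¼ = ¼ + P)
K = -188
F(a, l) = -7/2 (F(a, l) = 2*(¼ - 2) = 2*(-7/4) = -7/2)
1/F(K, E(Q(-2, 2))) = 1/(-7/2) = -2/7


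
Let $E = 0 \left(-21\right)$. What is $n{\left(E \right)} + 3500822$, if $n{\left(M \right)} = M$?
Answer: $3500822$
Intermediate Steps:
$E = 0$
$n{\left(E \right)} + 3500822 = 0 + 3500822 = 3500822$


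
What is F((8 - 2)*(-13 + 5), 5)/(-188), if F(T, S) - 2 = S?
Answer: -7/188 ≈ -0.037234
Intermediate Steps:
F(T, S) = 2 + S
F((8 - 2)*(-13 + 5), 5)/(-188) = (2 + 5)/(-188) = 7*(-1/188) = -7/188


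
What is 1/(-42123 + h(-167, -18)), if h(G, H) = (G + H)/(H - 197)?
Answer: -43/1811252 ≈ -2.3740e-5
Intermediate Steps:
h(G, H) = (G + H)/(-197 + H)
1/(-42123 + h(-167, -18)) = 1/(-42123 + (-167 - 18)/(-197 - 18)) = 1/(-42123 - 185/(-215)) = 1/(-42123 - 1/215*(-185)) = 1/(-42123 + 37/43) = 1/(-1811252/43) = -43/1811252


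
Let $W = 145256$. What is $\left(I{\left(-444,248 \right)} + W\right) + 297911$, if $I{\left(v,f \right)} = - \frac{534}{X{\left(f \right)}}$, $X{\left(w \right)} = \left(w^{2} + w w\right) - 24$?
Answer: $\frac{27251224897}{61492} \approx 4.4317 \cdot 10^{5}$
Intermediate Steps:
$X{\left(w \right)} = -24 + 2 w^{2}$ ($X{\left(w \right)} = \left(w^{2} + w^{2}\right) - 24 = 2 w^{2} - 24 = -24 + 2 w^{2}$)
$I{\left(v,f \right)} = - \frac{534}{-24 + 2 f^{2}}$
$\left(I{\left(-444,248 \right)} + W\right) + 297911 = \left(- \frac{267}{-12 + 248^{2}} + 145256\right) + 297911 = \left(- \frac{267}{-12 + 61504} + 145256\right) + 297911 = \left(- \frac{267}{61492} + 145256\right) + 297911 = \frac{8932081685}{61492} + 297911 = \frac{27251224897}{61492}$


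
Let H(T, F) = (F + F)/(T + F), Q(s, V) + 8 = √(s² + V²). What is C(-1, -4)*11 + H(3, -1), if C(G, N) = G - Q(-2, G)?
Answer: 76 - 11*√5 ≈ 51.403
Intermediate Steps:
Q(s, V) = -8 + √(V² + s²) (Q(s, V) = -8 + √(s² + V²) = -8 + √(V² + s²))
C(G, N) = 8 + G - √(4 + G²) (C(G, N) = G - (-8 + √(G² + (-2)²)) = G - (-8 + √(G² + 4)) = G - (-8 + √(4 + G²)) = G + (8 - √(4 + G²)) = 8 + G - √(4 + G²))
H(T, F) = 2*F/(F + T) (H(T, F) = (2*F)/(F + T) = 2*F/(F + T))
C(-1, -4)*11 + H(3, -1) = (8 - 1 - √(4 + (-1)²))*11 + 2*(-1)/(-1 + 3) = (8 - 1 - √(4 + 1))*11 + 2*(-1)/2 = (8 - 1 - √5)*11 + 2*(-1)*(½) = (7 - √5)*11 - 1 = (77 - 11*√5) - 1 = 76 - 11*√5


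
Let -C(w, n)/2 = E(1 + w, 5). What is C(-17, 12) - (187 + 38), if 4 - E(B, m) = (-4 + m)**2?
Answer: -231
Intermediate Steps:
E(B, m) = 4 - (-4 + m)**2
C(w, n) = -6 (C(w, n) = -2*(4 - (-4 + 5)**2) = -2*(4 - 1*1**2) = -2*(4 - 1*1) = -2*(4 - 1) = -2*3 = -6)
C(-17, 12) - (187 + 38) = -6 - (187 + 38) = -6 - 1*225 = -6 - 225 = -231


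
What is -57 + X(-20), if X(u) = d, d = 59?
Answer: 2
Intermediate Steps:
X(u) = 59
-57 + X(-20) = -57 + 59 = 2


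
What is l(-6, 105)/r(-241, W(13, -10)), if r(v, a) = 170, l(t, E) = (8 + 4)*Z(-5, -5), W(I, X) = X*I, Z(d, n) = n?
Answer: -6/17 ≈ -0.35294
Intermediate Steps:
W(I, X) = I*X
l(t, E) = -60 (l(t, E) = (8 + 4)*(-5) = 12*(-5) = -60)
l(-6, 105)/r(-241, W(13, -10)) = -60/170 = -60*1/170 = -6/17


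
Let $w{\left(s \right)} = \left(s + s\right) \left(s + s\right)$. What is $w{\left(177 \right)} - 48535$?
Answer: $76781$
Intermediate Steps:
$w{\left(s \right)} = 4 s^{2}$ ($w{\left(s \right)} = 2 s 2 s = 4 s^{2}$)
$w{\left(177 \right)} - 48535 = 4 \cdot 177^{2} - 48535 = 4 \cdot 31329 - 48535 = 125316 - 48535 = 76781$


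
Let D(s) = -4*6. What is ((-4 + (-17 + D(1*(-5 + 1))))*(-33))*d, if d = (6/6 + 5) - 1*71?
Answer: -96525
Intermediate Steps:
D(s) = -24
d = -65 (d = ((1/6)*6 + 5) - 71 = (1 + 5) - 71 = 6 - 71 = -65)
((-4 + (-17 + D(1*(-5 + 1))))*(-33))*d = ((-4 + (-17 - 24))*(-33))*(-65) = ((-4 - 41)*(-33))*(-65) = -45*(-33)*(-65) = 1485*(-65) = -96525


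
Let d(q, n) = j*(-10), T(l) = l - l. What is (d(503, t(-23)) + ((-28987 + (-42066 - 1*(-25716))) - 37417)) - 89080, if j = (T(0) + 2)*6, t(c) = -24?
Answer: -171954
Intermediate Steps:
T(l) = 0
j = 12 (j = (0 + 2)*6 = 2*6 = 12)
d(q, n) = -120 (d(q, n) = 12*(-10) = -120)
(d(503, t(-23)) + ((-28987 + (-42066 - 1*(-25716))) - 37417)) - 89080 = (-120 + ((-28987 + (-42066 - 1*(-25716))) - 37417)) - 89080 = (-120 + ((-28987 + (-42066 + 25716)) - 37417)) - 89080 = (-120 + ((-28987 - 16350) - 37417)) - 89080 = (-120 + (-45337 - 37417)) - 89080 = (-120 - 82754) - 89080 = -82874 - 89080 = -171954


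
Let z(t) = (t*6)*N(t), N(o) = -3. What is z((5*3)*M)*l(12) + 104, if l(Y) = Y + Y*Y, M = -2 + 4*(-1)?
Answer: 252824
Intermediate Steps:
M = -6 (M = -2 - 4 = -6)
l(Y) = Y + Y**2
z(t) = -18*t (z(t) = (t*6)*(-3) = (6*t)*(-3) = -18*t)
z((5*3)*M)*l(12) + 104 = (-18*5*3*(-6))*(12*(1 + 12)) + 104 = (-270*(-6))*(12*13) + 104 = -18*(-90)*156 + 104 = 1620*156 + 104 = 252720 + 104 = 252824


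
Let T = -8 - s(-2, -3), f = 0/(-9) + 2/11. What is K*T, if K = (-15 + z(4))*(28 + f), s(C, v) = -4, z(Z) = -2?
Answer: 21080/11 ≈ 1916.4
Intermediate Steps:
f = 2/11 (f = 0*(-1/9) + 2*(1/11) = 0 + 2/11 = 2/11 ≈ 0.18182)
K = -5270/11 (K = (-15 - 2)*(28 + 2/11) = -17*310/11 = -5270/11 ≈ -479.09)
T = -4 (T = -8 - 1*(-4) = -8 + 4 = -4)
K*T = -5270/11*(-4) = 21080/11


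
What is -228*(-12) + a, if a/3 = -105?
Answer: 2421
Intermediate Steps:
a = -315 (a = 3*(-105) = -315)
-228*(-12) + a = -228*(-12) - 315 = 2736 - 315 = 2421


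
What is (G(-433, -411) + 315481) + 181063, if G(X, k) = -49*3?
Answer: 496397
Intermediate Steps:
G(X, k) = -147
(G(-433, -411) + 315481) + 181063 = (-147 + 315481) + 181063 = 315334 + 181063 = 496397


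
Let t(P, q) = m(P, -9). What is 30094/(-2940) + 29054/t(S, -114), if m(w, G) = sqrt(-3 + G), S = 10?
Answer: -15047/1470 - 14527*I*sqrt(3)/3 ≈ -10.236 - 8387.2*I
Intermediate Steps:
t(P, q) = 2*I*sqrt(3) (t(P, q) = sqrt(-3 - 9) = sqrt(-12) = 2*I*sqrt(3))
30094/(-2940) + 29054/t(S, -114) = 30094/(-2940) + 29054/((2*I*sqrt(3))) = 30094*(-1/2940) + 29054*(-I*sqrt(3)/6) = -15047/1470 - 14527*I*sqrt(3)/3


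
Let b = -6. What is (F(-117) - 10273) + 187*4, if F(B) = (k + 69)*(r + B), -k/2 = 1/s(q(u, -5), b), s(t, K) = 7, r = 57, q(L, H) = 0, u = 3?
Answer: -95535/7 ≈ -13648.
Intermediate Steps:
k = -2/7 ≈ -0.28571
F(B) = 27417/7 + 481*B/7 (F(B) = (-2/7 + 69)*(57 + B) = 481*(57 + B)/7 = 27417/7 + 481*B/7)
(F(-117) - 10273) + 187*4 = ((27417/7 + (481/7)*(-117)) - 10273) + 187*4 = ((27417/7 - 56277/7) - 10273) + 748 = (-28860/7 - 10273) + 748 = -100771/7 + 748 = -95535/7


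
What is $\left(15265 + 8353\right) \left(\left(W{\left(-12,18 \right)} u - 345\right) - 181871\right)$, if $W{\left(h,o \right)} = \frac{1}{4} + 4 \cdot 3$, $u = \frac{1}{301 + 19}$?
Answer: $- \frac{2754289013679}{640} \approx -4.3036 \cdot 10^{9}$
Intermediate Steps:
$u = \frac{1}{320} \approx 0.003125$
$W{\left(h,o \right)} = \frac{49}{4}$ ($W{\left(h,o \right)} = \frac{1}{4} + 12 = \frac{49}{4}$)
$\left(15265 + 8353\right) \left(\left(W{\left(-12,18 \right)} u - 345\right) - 181871\right) = \left(15265 + 8353\right) \left(\left(\frac{49}{4} \cdot \frac{1}{320} - 345\right) - 181871\right) = 23618 \left(\left(\frac{49}{1280} - 345\right) - 181871\right) = 23618 \left(- \frac{441551}{1280} - 181871\right) = 23618 \left(- \frac{233236431}{1280}\right) = - \frac{2754289013679}{640}$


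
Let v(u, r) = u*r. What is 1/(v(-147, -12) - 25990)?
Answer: -1/24226 ≈ -4.1278e-5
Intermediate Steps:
v(u, r) = r*u
1/(v(-147, -12) - 25990) = 1/(-12*(-147) - 25990) = 1/(1764 - 25990) = 1/(-24226) = -1/24226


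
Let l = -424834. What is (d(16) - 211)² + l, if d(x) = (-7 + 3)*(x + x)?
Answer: -309913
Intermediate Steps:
d(x) = -8*x
(d(16) - 211)² + l = (-8*16 - 211)² - 424834 = (-128 - 211)² - 424834 = (-339)² - 424834 = 114921 - 424834 = -309913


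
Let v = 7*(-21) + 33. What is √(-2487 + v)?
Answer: 51*I ≈ 51.0*I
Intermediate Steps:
v = -114 (v = -147 + 33 = -114)
√(-2487 + v) = √(-2487 - 114) = √(-2601) = 51*I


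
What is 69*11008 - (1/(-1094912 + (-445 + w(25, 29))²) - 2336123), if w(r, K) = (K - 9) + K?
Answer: 2904040334801/938096 ≈ 3.0957e+6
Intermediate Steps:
w(r, K) = -9 + 2*K (w(r, K) = (-9 + K) + K = -9 + 2*K)
69*11008 - (1/(-1094912 + (-445 + w(25, 29))²) - 2336123) = 69*11008 - (1/(-1094912 + (-445 + (-9 + 2*29))²) - 2336123) = 759552 - (1/(-1094912 + (-445 + (-9 + 58))²) - 2336123) = 759552 - (1/(-1094912 + (-445 + 49)²) - 2336123) = 759552 - (1/(-1094912 + (-396)²) - 2336123) = 759552 - (1/(-1094912 + 156816) - 2336123) = 759552 - (1/(-938096) - 2336123) = 759552 - (-1/938096 - 2336123) = 759552 - 1*(-2191507641809/938096) = 759552 + 2191507641809/938096 = 2904040334801/938096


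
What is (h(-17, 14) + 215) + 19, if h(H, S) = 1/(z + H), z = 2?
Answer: 3509/15 ≈ 233.93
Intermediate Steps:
h(H, S) = 1/(2 + H)
(h(-17, 14) + 215) + 19 = (1/(2 - 17) + 215) + 19 = (1/(-15) + 215) + 19 = (-1/15 + 215) + 19 = 3224/15 + 19 = 3509/15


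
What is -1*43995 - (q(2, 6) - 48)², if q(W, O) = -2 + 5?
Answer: -46020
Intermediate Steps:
q(W, O) = 3
-1*43995 - (q(2, 6) - 48)² = -1*43995 - (3 - 48)² = -43995 - 1*(-45)² = -43995 - 1*2025 = -43995 - 2025 = -46020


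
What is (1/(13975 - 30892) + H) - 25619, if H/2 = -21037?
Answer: -1145162482/16917 ≈ -67693.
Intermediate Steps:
H = -42074 (H = 2*(-21037) = -42074)
(1/(13975 - 30892) + H) - 25619 = (1/(13975 - 30892) - 42074) - 25619 = (1/(-16917) - 42074) - 25619 = (-1/16917 - 42074) - 25619 = -711765859/16917 - 25619 = -1145162482/16917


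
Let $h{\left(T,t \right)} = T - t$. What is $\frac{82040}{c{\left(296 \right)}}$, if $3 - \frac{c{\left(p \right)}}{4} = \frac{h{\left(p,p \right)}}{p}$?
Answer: $\frac{20510}{3} \approx 6836.7$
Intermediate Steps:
$c{\left(p \right)} = 12$ ($c{\left(p \right)} = 12 - 4 \frac{p - p}{p} = 12 - 4 \frac{0}{p} = 12 - 0 = 12 + 0 = 12$)
$\frac{82040}{c{\left(296 \right)}} = \frac{82040}{12} = 82040 \cdot \frac{1}{12} = \frac{20510}{3}$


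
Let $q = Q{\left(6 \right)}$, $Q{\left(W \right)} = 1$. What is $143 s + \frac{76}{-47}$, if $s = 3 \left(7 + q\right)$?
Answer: $\frac{161228}{47} \approx 3430.4$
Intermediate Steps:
$q = 1$
$s = 24$ ($s = 3 \left(7 + 1\right) = 3 \cdot 8 = 24$)
$143 s + \frac{76}{-47} = 143 \cdot 24 + \frac{76}{-47} = 3432 + 76 \left(- \frac{1}{47}\right) = 3432 - \frac{76}{47} = \frac{161228}{47}$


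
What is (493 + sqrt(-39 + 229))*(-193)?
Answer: -95149 - 193*sqrt(190) ≈ -97809.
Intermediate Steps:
(493 + sqrt(-39 + 229))*(-193) = (493 + sqrt(190))*(-193) = -95149 - 193*sqrt(190)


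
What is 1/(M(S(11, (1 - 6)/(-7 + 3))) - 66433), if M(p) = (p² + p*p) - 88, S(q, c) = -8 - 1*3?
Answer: -1/66279 ≈ -1.5088e-5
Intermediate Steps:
S(q, c) = -11 (S(q, c) = -8 - 3 = -11)
M(p) = -88 + 2*p² (M(p) = (p² + p²) - 88 = 2*p² - 88 = -88 + 2*p²)
1/(M(S(11, (1 - 6)/(-7 + 3))) - 66433) = 1/((-88 + 2*(-11)²) - 66433) = 1/((-88 + 2*121) - 66433) = 1/((-88 + 242) - 66433) = 1/(154 - 66433) = 1/(-66279) = -1/66279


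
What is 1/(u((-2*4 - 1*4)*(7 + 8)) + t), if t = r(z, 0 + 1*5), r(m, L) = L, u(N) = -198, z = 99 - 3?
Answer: -1/193 ≈ -0.0051813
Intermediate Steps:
z = 96
t = 5 (t = 0 + 1*5 = 0 + 5 = 5)
1/(u((-2*4 - 1*4)*(7 + 8)) + t) = 1/(-198 + 5) = 1/(-193) = -1/193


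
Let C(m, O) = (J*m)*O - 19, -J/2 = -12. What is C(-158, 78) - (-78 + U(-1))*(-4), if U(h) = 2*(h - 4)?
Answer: -296147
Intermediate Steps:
J = 24 (J = -2*(-12) = 24)
C(m, O) = -19 + 24*O*m (C(m, O) = (24*m)*O - 19 = 24*O*m - 19 = -19 + 24*O*m)
U(h) = -8 + 2*h (U(h) = 2*(-4 + h) = -8 + 2*h)
C(-158, 78) - (-78 + U(-1))*(-4) = (-19 + 24*78*(-158)) - (-78 + (-8 + 2*(-1)))*(-4) = (-19 - 295776) - (-78 + (-8 - 2))*(-4) = -295795 - (-78 - 10)*(-4) = -295795 - (-88)*(-4) = -295795 - 1*352 = -295795 - 352 = -296147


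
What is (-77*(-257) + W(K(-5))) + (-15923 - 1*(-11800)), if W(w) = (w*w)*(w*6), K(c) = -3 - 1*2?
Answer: 14916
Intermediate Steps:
K(c) = -5 (K(c) = -3 - 2 = -5)
W(w) = 6*w³ (W(w) = w²*(6*w) = 6*w³)
(-77*(-257) + W(K(-5))) + (-15923 - 1*(-11800)) = (-77*(-257) + 6*(-5)³) + (-15923 - 1*(-11800)) = (19789 + 6*(-125)) + (-15923 + 11800) = (19789 - 750) - 4123 = 19039 - 4123 = 14916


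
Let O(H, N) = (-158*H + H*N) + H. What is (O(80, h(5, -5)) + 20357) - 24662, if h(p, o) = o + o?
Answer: -17665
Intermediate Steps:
h(p, o) = 2*o
O(H, N) = -157*H + H*N
(O(80, h(5, -5)) + 20357) - 24662 = (80*(-157 + 2*(-5)) + 20357) - 24662 = (80*(-157 - 10) + 20357) - 24662 = (80*(-167) + 20357) - 24662 = (-13360 + 20357) - 24662 = 6997 - 24662 = -17665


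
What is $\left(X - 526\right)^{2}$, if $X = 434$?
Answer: $8464$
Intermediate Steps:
$\left(X - 526\right)^{2} = \left(434 - 526\right)^{2} = \left(-92\right)^{2} = 8464$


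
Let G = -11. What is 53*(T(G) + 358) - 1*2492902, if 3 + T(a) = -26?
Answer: -2475465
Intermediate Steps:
T(a) = -29 (T(a) = -3 - 26 = -29)
53*(T(G) + 358) - 1*2492902 = 53*(-29 + 358) - 1*2492902 = 53*329 - 2492902 = 17437 - 2492902 = -2475465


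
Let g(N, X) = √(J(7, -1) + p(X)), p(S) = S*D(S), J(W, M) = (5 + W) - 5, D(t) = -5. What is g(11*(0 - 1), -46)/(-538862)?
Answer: -√237/538862 ≈ -2.8569e-5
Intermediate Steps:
J(W, M) = W
p(S) = -5*S (p(S) = S*(-5) = -5*S)
g(N, X) = √(7 - 5*X)
g(11*(0 - 1), -46)/(-538862) = √(7 - 5*(-46))/(-538862) = √(7 + 230)*(-1/538862) = √237*(-1/538862) = -√237/538862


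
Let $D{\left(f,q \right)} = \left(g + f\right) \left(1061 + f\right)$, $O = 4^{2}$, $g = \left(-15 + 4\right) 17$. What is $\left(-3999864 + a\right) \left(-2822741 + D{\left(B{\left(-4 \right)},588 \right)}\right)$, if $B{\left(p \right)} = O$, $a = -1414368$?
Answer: $16280097514656$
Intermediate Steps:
$g = -187$ ($g = \left(-11\right) 17 = -187$)
$O = 16$
$B{\left(p \right)} = 16$
$D{\left(f,q \right)} = \left(-187 + f\right) \left(1061 + f\right)$
$\left(-3999864 + a\right) \left(-2822741 + D{\left(B{\left(-4 \right)},588 \right)}\right) = \left(-3999864 - 1414368\right) \left(-2822741 + \left(-198407 + 16^{2} + 874 \cdot 16\right)\right) = - 5414232 \left(-2822741 + \left(-198407 + 256 + 13984\right)\right) = - 5414232 \left(-2822741 - 184167\right) = \left(-5414232\right) \left(-3006908\right) = 16280097514656$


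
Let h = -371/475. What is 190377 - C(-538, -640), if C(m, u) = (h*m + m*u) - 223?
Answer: -73216598/475 ≈ -1.5414e+5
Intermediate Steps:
h = -371/475 (h = -371*1/475 = -371/475 ≈ -0.78105)
C(m, u) = -223 - 371*m/475 + m*u (C(m, u) = (-371*m/475 + m*u) - 223 = -223 - 371*m/475 + m*u)
190377 - C(-538, -640) = 190377 - (-223 - 371/475*(-538) - 538*(-640)) = 190377 - (-223 + 199598/475 + 344320) = 190377 - 1*163645673/475 = 190377 - 163645673/475 = -73216598/475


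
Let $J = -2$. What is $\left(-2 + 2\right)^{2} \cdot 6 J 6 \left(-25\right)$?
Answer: $0$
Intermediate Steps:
$\left(-2 + 2\right)^{2} \cdot 6 J 6 \left(-25\right) = \left(-2 + 2\right)^{2} \cdot 6 \left(-2\right) 6 \left(-25\right) = 0^{2} \cdot 6 \left(-2\right) 6 \left(-25\right) = 0 \cdot 6 \left(-2\right) 6 \left(-25\right) = 0 \left(-2\right) 6 \left(-25\right) = 0 \cdot 6 \left(-25\right) = 0 \left(-25\right) = 0$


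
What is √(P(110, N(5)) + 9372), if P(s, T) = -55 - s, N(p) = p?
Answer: 3*√1023 ≈ 95.953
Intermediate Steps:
√(P(110, N(5)) + 9372) = √((-55 - 1*110) + 9372) = √((-55 - 110) + 9372) = √(-165 + 9372) = √9207 = 3*√1023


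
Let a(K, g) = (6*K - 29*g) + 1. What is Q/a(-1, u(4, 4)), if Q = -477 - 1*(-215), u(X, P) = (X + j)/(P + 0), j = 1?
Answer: 1048/165 ≈ 6.3515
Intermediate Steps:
u(X, P) = (1 + X)/P (u(X, P) = (X + 1)/(P + 0) = (1 + X)/P)
Q = -262 (Q = -477 + 215 = -262)
a(K, g) = 1 - 29*g + 6*K (a(K, g) = (-29*g + 6*K) + 1 = 1 - 29*g + 6*K)
Q/a(-1, u(4, 4)) = -262/(1 - 29*(1 + 4)/4 + 6*(-1)) = -262/(1 - 29*5/4 - 6) = -262/(1 - 145/4 - 6) = -262/(-165/4) = -262*(-4/165) = 1048/165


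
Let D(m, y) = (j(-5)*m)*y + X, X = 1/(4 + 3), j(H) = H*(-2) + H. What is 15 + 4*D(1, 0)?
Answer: 109/7 ≈ 15.571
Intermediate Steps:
j(H) = -H (j(H) = -2*H + H = -H)
X = ⅐ (X = 1/7 = ⅐ ≈ 0.14286)
D(m, y) = ⅐ + 5*m*y (D(m, y) = ((-1*(-5))*m)*y + ⅐ = (5*m)*y + ⅐ = 5*m*y + ⅐ = ⅐ + 5*m*y)
15 + 4*D(1, 0) = 15 + 4*(⅐ + 5*1*0) = 15 + 4*(⅐ + 0) = 15 + 4*(⅐) = 15 + 4/7 = 109/7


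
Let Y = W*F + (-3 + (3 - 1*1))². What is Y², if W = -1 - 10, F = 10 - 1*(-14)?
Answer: 69169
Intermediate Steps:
F = 24 (F = 10 + 14 = 24)
W = -11
Y = -263 (Y = -11*24 + (-3 + (3 - 1*1))² = -264 + (-3 + (3 - 1))² = -264 + (-3 + 2)² = -264 + (-1)² = -264 + 1 = -263)
Y² = (-263)² = 69169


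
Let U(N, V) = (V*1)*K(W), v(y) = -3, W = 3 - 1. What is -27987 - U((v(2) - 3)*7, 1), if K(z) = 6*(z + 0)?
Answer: -27999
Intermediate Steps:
W = 2
K(z) = 6*z
U(N, V) = 12*V (U(N, V) = (V*1)*(6*2) = V*12 = 12*V)
-27987 - U((v(2) - 3)*7, 1) = -27987 - 12 = -27999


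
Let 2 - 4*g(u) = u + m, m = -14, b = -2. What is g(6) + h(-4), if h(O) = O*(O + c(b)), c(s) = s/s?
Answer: 29/2 ≈ 14.500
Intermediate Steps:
c(s) = 1
h(O) = O*(1 + O) (h(O) = O*(O + 1) = O*(1 + O))
g(u) = 4 - u/4 (g(u) = ½ - (u - 14)/4 = ½ - (-14 + u)/4 = ½ + (7/2 - u/4) = 4 - u/4)
g(6) + h(-4) = (4 - ¼*6) - 4*(1 - 4) = (4 - 3/2) - 4*(-3) = 5/2 + 12 = 29/2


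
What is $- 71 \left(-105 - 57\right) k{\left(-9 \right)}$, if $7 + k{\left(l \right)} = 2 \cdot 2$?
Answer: $-34506$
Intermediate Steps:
$k{\left(l \right)} = -3$ ($k{\left(l \right)} = -7 + 2 \cdot 2 = -7 + 4 = -3$)
$- 71 \left(-105 - 57\right) k{\left(-9 \right)} = - 71 \left(-105 - 57\right) \left(-3\right) = \left(-71\right) \left(-162\right) \left(-3\right) = 11502 \left(-3\right) = -34506$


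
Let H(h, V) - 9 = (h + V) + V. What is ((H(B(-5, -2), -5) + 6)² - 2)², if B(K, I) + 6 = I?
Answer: 49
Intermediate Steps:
B(K, I) = -6 + I
H(h, V) = 9 + h + 2*V (H(h, V) = 9 + ((h + V) + V) = 9 + ((V + h) + V) = 9 + (h + 2*V) = 9 + h + 2*V)
((H(B(-5, -2), -5) + 6)² - 2)² = (((9 + (-6 - 2) + 2*(-5)) + 6)² - 2)² = (((9 - 8 - 10) + 6)² - 2)² = ((-9 + 6)² - 2)² = ((-3)² - 2)² = (9 - 2)² = 7² = 49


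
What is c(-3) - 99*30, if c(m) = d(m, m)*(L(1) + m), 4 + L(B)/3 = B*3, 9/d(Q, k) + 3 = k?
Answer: -2961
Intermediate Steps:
d(Q, k) = 9/(-3 + k)
L(B) = -12 + 9*B (L(B) = -12 + 3*(B*3) = -12 + 3*(3*B) = -12 + 9*B)
c(m) = 9 (c(m) = (9/(-3 + m))*((-12 + 9*1) + m) = (9/(-3 + m))*((-12 + 9) + m) = (9/(-3 + m))*(-3 + m) = 9)
c(-3) - 99*30 = 9 - 99*30 = 9 - 2970 = -2961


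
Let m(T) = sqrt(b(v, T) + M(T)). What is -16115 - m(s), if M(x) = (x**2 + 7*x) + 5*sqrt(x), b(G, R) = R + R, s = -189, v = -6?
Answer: -16115 - sqrt(34020 + 15*I*sqrt(21)) ≈ -16299.0 - 0.18634*I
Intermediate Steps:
b(G, R) = 2*R
M(x) = x**2 + 5*sqrt(x) + 7*x
m(T) = sqrt(T**2 + 5*sqrt(T) + 9*T) (m(T) = sqrt(2*T + (T**2 + 5*sqrt(T) + 7*T)) = sqrt(T**2 + 5*sqrt(T) + 9*T))
-16115 - m(s) = -16115 - sqrt((-189)**2 + 5*sqrt(-189) + 9*(-189)) = -16115 - sqrt(35721 + 5*(3*I*sqrt(21)) - 1701) = -16115 - sqrt(35721 + 15*I*sqrt(21) - 1701) = -16115 - sqrt(34020 + 15*I*sqrt(21))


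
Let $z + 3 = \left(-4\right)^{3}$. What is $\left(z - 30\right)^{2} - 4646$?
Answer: $4763$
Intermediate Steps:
$z = -67$ ($z = -3 + \left(-4\right)^{3} = -3 - 64 = -67$)
$\left(z - 30\right)^{2} - 4646 = \left(-67 - 30\right)^{2} - 4646 = \left(-97\right)^{2} - 4646 = 9409 - 4646 = 4763$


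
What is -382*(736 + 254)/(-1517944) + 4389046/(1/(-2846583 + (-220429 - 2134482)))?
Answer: -8663512232627577319/379486 ≈ -2.2830e+13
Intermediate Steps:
-382*(736 + 254)/(-1517944) + 4389046/(1/(-2846583 + (-220429 - 2134482))) = -382*990*(-1/1517944) + 4389046/(1/(-2846583 - 2354911)) = -378180*(-1/1517944) + 4389046/(1/(-5201494)) = 94545/379486 + 4389046/(-1/5201494) = 94545/379486 + 4389046*(-5201494) = 94545/379486 - 22829596434724 = -8663512232627577319/379486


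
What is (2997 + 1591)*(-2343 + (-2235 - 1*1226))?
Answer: -26628752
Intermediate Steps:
(2997 + 1591)*(-2343 + (-2235 - 1*1226)) = 4588*(-2343 + (-2235 - 1226)) = 4588*(-2343 - 3461) = 4588*(-5804) = -26628752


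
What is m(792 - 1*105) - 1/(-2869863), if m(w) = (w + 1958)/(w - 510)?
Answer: 843420868/56440639 ≈ 14.943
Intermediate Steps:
m(w) = (1958 + w)/(-510 + w)
m(792 - 1*105) - 1/(-2869863) = (1958 + (792 - 1*105))/(-510 + (792 - 1*105)) - 1/(-2869863) = (1958 + (792 - 105))/(-510 + (792 - 105)) - 1*(-1/2869863) = (1958 + 687)/(-510 + 687) + 1/2869863 = 2645/177 + 1/2869863 = 843420868/56440639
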